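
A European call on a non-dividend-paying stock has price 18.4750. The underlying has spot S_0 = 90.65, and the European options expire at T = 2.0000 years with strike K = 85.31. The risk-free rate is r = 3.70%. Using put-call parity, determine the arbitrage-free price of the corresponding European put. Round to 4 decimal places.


Answer: Put price = 7.0500

Derivation:
Put-call parity: C - P = S_0 * exp(-qT) - K * exp(-rT).
S_0 * exp(-qT) = 90.6500 * 1.00000000 = 90.65000000
K * exp(-rT) = 85.3100 * 0.92867169 = 79.22498220
P = C - S*exp(-qT) + K*exp(-rT)
P = 18.4750 - 90.65000000 + 79.22498220 = 7.0500


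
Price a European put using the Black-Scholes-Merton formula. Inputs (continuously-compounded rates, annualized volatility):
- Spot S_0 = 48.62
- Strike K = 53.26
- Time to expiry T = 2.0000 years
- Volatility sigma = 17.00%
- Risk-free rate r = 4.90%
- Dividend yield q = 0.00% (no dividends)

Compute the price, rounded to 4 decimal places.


d1 = (ln(S/K) + (r - q + 0.5*sigma^2) * T) / (sigma * sqrt(T)) = 0.14869785
d2 = d1 - sigma * sqrt(T) = -0.09171845
exp(-rT) = 0.90664890; exp(-qT) = 1.00000000
P = K * exp(-rT) * N(-d2) - S_0 * exp(-qT) * N(-d1)
N(-d1) = 0.44089603; N(-d2) = 0.53653913
P = 53.2600 * 0.90664890 * 0.53653913 - 48.6200 * 1.00000000 * 0.44089603 = 4.4721

Answer: Price = 4.4721


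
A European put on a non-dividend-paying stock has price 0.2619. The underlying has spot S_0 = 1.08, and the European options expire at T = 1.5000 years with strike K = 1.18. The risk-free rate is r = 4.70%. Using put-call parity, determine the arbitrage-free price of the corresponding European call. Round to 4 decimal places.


Answer: Call price = 0.2422

Derivation:
Put-call parity: C - P = S_0 * exp(-qT) - K * exp(-rT).
S_0 * exp(-qT) = 1.0800 * 1.00000000 = 1.08000000
K * exp(-rT) = 1.1800 * 0.93192774 = 1.09967473
C = P + S*exp(-qT) - K*exp(-rT)
C = 0.2619 + 1.08000000 - 1.09967473 = 0.2422


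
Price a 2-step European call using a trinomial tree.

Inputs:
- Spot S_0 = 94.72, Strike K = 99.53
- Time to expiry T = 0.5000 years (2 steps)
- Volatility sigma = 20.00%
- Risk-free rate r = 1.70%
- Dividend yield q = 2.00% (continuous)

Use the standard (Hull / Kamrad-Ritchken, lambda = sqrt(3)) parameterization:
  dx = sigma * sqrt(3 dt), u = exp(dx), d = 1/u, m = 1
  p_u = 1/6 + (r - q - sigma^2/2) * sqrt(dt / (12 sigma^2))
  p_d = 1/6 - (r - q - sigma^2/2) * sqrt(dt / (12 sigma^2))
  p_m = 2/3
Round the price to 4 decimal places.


dt = T/N = 0.250000; dx = sigma*sqrt(3*dt) = 0.173205
u = exp(dx) = 1.189110; d = 1/u = 0.840965
p_u = 0.150068, p_m = 0.666667, p_d = 0.183265
Discount per step: exp(-r*dt) = 0.995759
Stock lattice S(k, j) with j the centered position index:
  k=0: S(0,+0) = 94.7200
  k=1: S(1,-1) = 79.6562; S(1,+0) = 94.7200; S(1,+1) = 112.6325
  k=2: S(2,-2) = 66.9881; S(2,-1) = 79.6562; S(2,+0) = 94.7200; S(2,+1) = 112.6325; S(2,+2) = 133.9324
Terminal payoffs V(N, j) = max(S_T - K, 0):
  V(2,-2) = 0.000000; V(2,-1) = 0.000000; V(2,+0) = 0.000000; V(2,+1) = 13.102494; V(2,+2) = 34.402418
Backward induction: V(k, j) = exp(-r*dt) * [p_u * V(k+1, j+1) + p_m * V(k+1, j) + p_d * V(k+1, j-1)]
  V(1,-1) = exp(-r*dt) * [p_u*0.000000 + p_m*0.000000 + p_d*0.000000] = 0.000000
  V(1,+0) = exp(-r*dt) * [p_u*13.102494 + p_m*0.000000 + p_d*0.000000] = 1.957924
  V(1,+1) = exp(-r*dt) * [p_u*34.402418 + p_m*13.102494 + p_d*0.000000] = 13.838753
  V(0,+0) = exp(-r*dt) * [p_u*13.838753 + p_m*1.957924 + p_d*0.000000] = 3.367691

Answer: Price = V(0,0) = 3.3677


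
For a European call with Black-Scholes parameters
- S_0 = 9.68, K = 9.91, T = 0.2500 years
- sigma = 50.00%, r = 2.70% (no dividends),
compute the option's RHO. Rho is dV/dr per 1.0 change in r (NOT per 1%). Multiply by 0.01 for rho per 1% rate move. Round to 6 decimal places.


d1 = 0.0580702118; d2 = -0.1919297882
phi(d1) = 0.3982702006; exp(-qT) = 1.0000000000; exp(-rT) = 0.9932727301
N(d2) = 0.4238986018
Rho = K*T*exp(-rT)*N(d2) = 9.9100 * 0.2500 * 0.9932727301 * 0.4238986018 = 1.043144

Answer: Rho = 1.043144


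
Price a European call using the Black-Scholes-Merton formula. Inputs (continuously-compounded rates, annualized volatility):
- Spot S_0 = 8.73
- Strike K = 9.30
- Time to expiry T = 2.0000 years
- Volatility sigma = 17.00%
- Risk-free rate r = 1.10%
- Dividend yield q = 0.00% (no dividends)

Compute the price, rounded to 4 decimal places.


Answer: Price = 0.6815

Derivation:
d1 = (ln(S/K) + (r - q + 0.5*sigma^2) * T) / (sigma * sqrt(T)) = -0.05136519
d2 = d1 - sigma * sqrt(T) = -0.29178150
exp(-rT) = 0.97824024; exp(-qT) = 1.00000000
C = S_0 * exp(-qT) * N(d1) - K * exp(-rT) * N(d2)
N(d1) = 0.47951726; N(d2) = 0.38522685
C = 8.7300 * 1.00000000 * 0.47951726 - 9.3000 * 0.97824024 * 0.38522685 = 0.6815


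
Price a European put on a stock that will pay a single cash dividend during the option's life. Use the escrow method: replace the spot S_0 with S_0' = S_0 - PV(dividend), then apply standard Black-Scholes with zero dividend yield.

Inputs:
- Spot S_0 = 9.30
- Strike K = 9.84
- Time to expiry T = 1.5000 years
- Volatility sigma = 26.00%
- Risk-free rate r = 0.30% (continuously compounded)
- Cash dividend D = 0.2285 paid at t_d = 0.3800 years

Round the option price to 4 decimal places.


Answer: Price = 1.5896

Derivation:
PV(D) = D * exp(-r * t_d) = 0.2285 * 0.99886065 = 0.22823966
S_0' = S_0 - PV(D) = 9.3000 - 0.22823966 = 9.07176034
d1 = (ln(S_0'/K) + (r + sigma^2/2)*T) / (sigma*sqrt(T)) = -0.08193035
d2 = d1 - sigma*sqrt(T) = -0.40036402
exp(-rT) = 0.99551011
N(-d1) = 0.53264895; N(-d2) = 0.65555579
P = K * exp(-rT) * N(-d2) - S_0' * N(-d1) = 9.8400 * 0.99551011 * 0.65555579 - 9.07176034 * 0.53264895 = 1.5896


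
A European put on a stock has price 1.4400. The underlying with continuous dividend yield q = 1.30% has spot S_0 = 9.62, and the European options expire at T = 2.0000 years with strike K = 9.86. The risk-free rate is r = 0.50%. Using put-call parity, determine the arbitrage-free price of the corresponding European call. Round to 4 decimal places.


Answer: Call price = 1.0512

Derivation:
Put-call parity: C - P = S_0 * exp(-qT) - K * exp(-rT).
S_0 * exp(-qT) = 9.6200 * 0.97433509 = 9.37310356
K * exp(-rT) = 9.8600 * 0.99004983 = 9.76189136
C = P + S*exp(-qT) - K*exp(-rT)
C = 1.4400 + 9.37310356 - 9.76189136 = 1.0512


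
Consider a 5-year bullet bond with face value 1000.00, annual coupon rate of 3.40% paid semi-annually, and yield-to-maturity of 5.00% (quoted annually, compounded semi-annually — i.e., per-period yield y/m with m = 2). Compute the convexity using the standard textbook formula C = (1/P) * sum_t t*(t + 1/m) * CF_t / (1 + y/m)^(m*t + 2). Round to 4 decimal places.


Answer: Convexity = 23.5700

Derivation:
Coupon per period c = face * coupon_rate / m = 17.000000
Periods per year m = 2; per-period yield y/m = 0.025000
Number of cashflows N = 10
Cashflows (t years, CF_t, discount factor 1/(1+y/m)^(m*t), PV):
  t = 0.5000: CF_t = 17.000000, DF = 0.975610, PV = 16.585366
  t = 1.0000: CF_t = 17.000000, DF = 0.951814, PV = 16.180845
  t = 1.5000: CF_t = 17.000000, DF = 0.928599, PV = 15.786190
  t = 2.0000: CF_t = 17.000000, DF = 0.905951, PV = 15.401161
  t = 2.5000: CF_t = 17.000000, DF = 0.883854, PV = 15.025523
  t = 3.0000: CF_t = 17.000000, DF = 0.862297, PV = 14.659047
  t = 3.5000: CF_t = 17.000000, DF = 0.841265, PV = 14.301509
  t = 4.0000: CF_t = 17.000000, DF = 0.820747, PV = 13.952692
  t = 4.5000: CF_t = 17.000000, DF = 0.800728, PV = 13.612382
  t = 5.0000: CF_t = 1017.000000, DF = 0.781198, PV = 794.478775
Price P = sum_t PV_t = 929.983489
Convexity numerator sum_t t*(t + 1/m) * CF_t / (1+y/m)^(m*t + 2):
  t = 0.5000: term = 7.893095
  t = 1.0000: term = 23.101741
  t = 1.5000: term = 45.076569
  t = 2.0000: term = 73.295234
  t = 2.5000: term = 107.261317
  t = 3.0000: term = 146.503263
  t = 3.5000: term = 190.573350
  t = 4.0000: term = 239.046711
  t = 4.5000: term = 291.520379
  t = 5.0000: term = 20795.399215
Convexity = (1/P) * sum = 21919.670874 / 929.983489 = 23.569957


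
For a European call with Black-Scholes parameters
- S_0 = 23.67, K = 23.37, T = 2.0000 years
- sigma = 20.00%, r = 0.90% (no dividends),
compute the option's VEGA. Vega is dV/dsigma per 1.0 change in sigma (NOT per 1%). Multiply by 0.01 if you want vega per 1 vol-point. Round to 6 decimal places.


Answer: Vega = 12.942986

Derivation:
d1 = 0.2501576737; d2 = -0.0326850388
phi(d1) = 0.3866528704; exp(-qT) = 1.0000000000; exp(-rT) = 0.9821610324
Vega = S * exp(-qT) * phi(d1) * sqrt(T) = 23.6700 * 1.0000000000 * 0.3866528704 * 1.4142135624 = 12.942986


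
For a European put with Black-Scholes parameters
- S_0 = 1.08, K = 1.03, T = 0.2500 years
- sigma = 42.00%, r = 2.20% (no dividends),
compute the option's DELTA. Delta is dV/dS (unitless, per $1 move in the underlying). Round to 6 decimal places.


Answer: Delta = -0.360578

Derivation:
d1 = 0.3569154233; d2 = 0.1469154233
phi(d1) = 0.3743242634; exp(-qT) = 1.0000000000; exp(-rT) = 0.9945150973
N(-d1) = 0.3605775615
Delta = -exp(-qT) * N(-d1) = -1.0000000000 * 0.3605775615 = -0.360578


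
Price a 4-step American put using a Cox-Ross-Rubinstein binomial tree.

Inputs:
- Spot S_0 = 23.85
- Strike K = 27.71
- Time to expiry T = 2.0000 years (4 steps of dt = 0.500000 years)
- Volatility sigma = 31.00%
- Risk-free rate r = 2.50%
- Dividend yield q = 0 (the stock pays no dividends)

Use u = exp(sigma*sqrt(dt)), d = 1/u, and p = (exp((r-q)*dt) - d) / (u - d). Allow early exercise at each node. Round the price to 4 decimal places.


Answer: Price = V(0,0) = 6.1738

Derivation:
dt = T/N = 0.500000
u = exp(sigma*sqrt(dt)) = 1.245084; d = 1/u = 0.803159
p = (exp((r-q)*dt) - d) / (u - d) = 0.473880
Discount per step: exp(-r*dt) = 0.987578
Stock lattice S(k, i) with i counting down-moves:
  k=0: S(0,0) = 23.8500
  k=1: S(1,0) = 29.6953; S(1,1) = 19.1553
  k=2: S(2,0) = 36.9731; S(2,1) = 23.8500; S(2,2) = 15.3848
  k=3: S(3,0) = 46.0346; S(3,1) = 29.6953; S(3,2) = 19.1553; S(3,3) = 12.3564
  k=4: S(4,0) = 57.3170; S(4,1) = 36.9731; S(4,2) = 23.8500; S(4,3) = 15.3848; S(4,4) = 9.9242
Terminal payoffs V(N, i) = max(K - S_T, 0):
  V(4,0) = 0.000000; V(4,1) = 0.000000; V(4,2) = 3.860000; V(4,3) = 12.325231; V(4,4) = 17.785844
Backward induction: V(k, i) = exp(-r*dt) * [p * V(k+1, i) + (1-p) * V(k+1, i+1)]; then take max(V_cont, immediate exercise) for American.
  V(3,0) = exp(-r*dt) * [p*0.000000 + (1-p)*0.000000] = 0.000000; exercise = 0.000000; V(3,0) = max -> 0.000000
  V(3,1) = exp(-r*dt) * [p*0.000000 + (1-p)*3.860000] = 2.005594; exercise = 0.000000; V(3,1) = max -> 2.005594
  V(3,2) = exp(-r*dt) * [p*3.860000 + (1-p)*12.325231] = 8.210449; exercise = 8.554668; V(3,2) = max -> 8.554668
  V(3,3) = exp(-r*dt) * [p*12.325231 + (1-p)*17.785844] = 15.009371; exercise = 15.353591; V(3,3) = max -> 15.353591
  V(2,0) = exp(-r*dt) * [p*0.000000 + (1-p)*2.005594] = 1.042075; exercise = 0.000000; V(2,0) = max -> 1.042075
  V(2,1) = exp(-r*dt) * [p*2.005594 + (1-p)*8.554668] = 5.383474; exercise = 3.860000; V(2,1) = max -> 5.383474
  V(2,2) = exp(-r*dt) * [p*8.554668 + (1-p)*15.353591] = 11.981012; exercise = 12.325231; V(2,2) = max -> 12.325231
  V(1,0) = exp(-r*dt) * [p*1.042075 + (1-p)*5.383474] = 3.284852; exercise = 0.000000; V(1,0) = max -> 3.284852
  V(1,1) = exp(-r*dt) * [p*5.383474 + (1-p)*12.325231] = 8.923425; exercise = 8.554668; V(1,1) = max -> 8.923425
  V(0,0) = exp(-r*dt) * [p*3.284852 + (1-p)*8.923425] = 6.173759; exercise = 3.860000; V(0,0) = max -> 6.173759


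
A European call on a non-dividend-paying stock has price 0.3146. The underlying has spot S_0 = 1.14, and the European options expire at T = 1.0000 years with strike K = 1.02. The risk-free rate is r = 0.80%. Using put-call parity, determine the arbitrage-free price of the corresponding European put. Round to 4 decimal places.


Answer: Put price = 0.1865

Derivation:
Put-call parity: C - P = S_0 * exp(-qT) - K * exp(-rT).
S_0 * exp(-qT) = 1.1400 * 1.00000000 = 1.14000000
K * exp(-rT) = 1.0200 * 0.99203191 = 1.01187255
P = C - S*exp(-qT) + K*exp(-rT)
P = 0.3146 - 1.14000000 + 1.01187255 = 0.1865


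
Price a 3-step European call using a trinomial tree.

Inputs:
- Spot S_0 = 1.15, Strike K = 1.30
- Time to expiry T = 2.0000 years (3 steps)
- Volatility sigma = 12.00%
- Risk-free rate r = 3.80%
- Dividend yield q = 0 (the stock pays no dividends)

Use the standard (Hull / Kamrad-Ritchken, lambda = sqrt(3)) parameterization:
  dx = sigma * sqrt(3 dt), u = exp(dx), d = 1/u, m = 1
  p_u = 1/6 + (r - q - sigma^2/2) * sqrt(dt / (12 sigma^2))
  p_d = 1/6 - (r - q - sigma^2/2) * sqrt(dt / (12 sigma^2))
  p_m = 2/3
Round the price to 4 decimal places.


Answer: Price = V(0,0) = 0.0553

Derivation:
dt = T/N = 0.666667; dx = sigma*sqrt(3*dt) = 0.169706
u = exp(dx) = 1.184956; d = 1/u = 0.843913
p_u = 0.227164, p_m = 0.666667, p_d = 0.106170
Discount per step: exp(-r*dt) = 0.974985
Stock lattice S(k, j) with j the centered position index:
  k=0: S(0,+0) = 1.1500
  k=1: S(1,-1) = 0.9705; S(1,+0) = 1.1500; S(1,+1) = 1.3627
  k=2: S(2,-2) = 0.8190; S(2,-1) = 0.9705; S(2,+0) = 1.1500; S(2,+1) = 1.3627; S(2,+2) = 1.6147
  k=3: S(3,-3) = 0.6912; S(3,-2) = 0.8190; S(3,-1) = 0.9705; S(3,+0) = 1.1500; S(3,+1) = 1.3627; S(3,+2) = 1.6147; S(3,+3) = 1.9134
Terminal payoffs V(N, j) = max(S_T - K, 0):
  V(3,-3) = 0.000000; V(3,-2) = 0.000000; V(3,-1) = 0.000000; V(3,+0) = 0.000000; V(3,+1) = 0.062699; V(3,+2) = 0.314739; V(3,+3) = 0.613394
Backward induction: V(k, j) = exp(-r*dt) * [p_u * V(k+1, j+1) + p_m * V(k+1, j) + p_d * V(k+1, j-1)]
  V(2,-2) = exp(-r*dt) * [p_u*0.000000 + p_m*0.000000 + p_d*0.000000] = 0.000000
  V(2,-1) = exp(-r*dt) * [p_u*0.000000 + p_m*0.000000 + p_d*0.000000] = 0.000000
  V(2,+0) = exp(-r*dt) * [p_u*0.062699 + p_m*0.000000 + p_d*0.000000] = 0.013887
  V(2,+1) = exp(-r*dt) * [p_u*0.314739 + p_m*0.062699 + p_d*0.000000] = 0.110463
  V(2,+2) = exp(-r*dt) * [p_u*0.613394 + p_m*0.314739 + p_d*0.062699] = 0.346923
  V(1,-1) = exp(-r*dt) * [p_u*0.013887 + p_m*0.000000 + p_d*0.000000] = 0.003076
  V(1,+0) = exp(-r*dt) * [p_u*0.110463 + p_m*0.013887 + p_d*0.000000] = 0.033492
  V(1,+1) = exp(-r*dt) * [p_u*0.346923 + p_m*0.110463 + p_d*0.013887] = 0.150074
  V(0,+0) = exp(-r*dt) * [p_u*0.150074 + p_m*0.033492 + p_d*0.003076] = 0.055326


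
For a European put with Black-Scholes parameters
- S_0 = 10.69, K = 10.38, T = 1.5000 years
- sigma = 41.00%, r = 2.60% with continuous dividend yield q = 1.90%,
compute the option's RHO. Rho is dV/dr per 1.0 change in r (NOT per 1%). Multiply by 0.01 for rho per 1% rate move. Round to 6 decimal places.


Answer: Rho = -8.507103

Derivation:
d1 = 0.3305872128; d2 = -0.1715581845
phi(d1) = 0.3777274082; exp(-qT) = 0.9719022941; exp(-rT) = 0.9617507091
N(-d2) = 0.5681075580
Rho = -K*T*exp(-rT)*N(-d2) = -10.3800 * 1.5000 * 0.9617507091 * 0.5681075580 = -8.507103


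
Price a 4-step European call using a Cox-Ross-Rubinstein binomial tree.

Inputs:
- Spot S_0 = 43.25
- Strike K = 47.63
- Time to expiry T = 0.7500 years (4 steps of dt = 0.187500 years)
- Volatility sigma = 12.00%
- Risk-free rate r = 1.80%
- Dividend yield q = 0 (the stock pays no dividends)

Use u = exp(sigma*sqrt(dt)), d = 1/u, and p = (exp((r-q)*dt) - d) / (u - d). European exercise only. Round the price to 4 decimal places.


dt = T/N = 0.187500
u = exp(sigma*sqrt(dt)) = 1.053335; d = 1/u = 0.949365
p = (exp((r-q)*dt) - d) / (u - d) = 0.519529
Discount per step: exp(-r*dt) = 0.996631
Stock lattice S(k, i) with i counting down-moves:
  k=0: S(0,0) = 43.2500
  k=1: S(1,0) = 45.5567; S(1,1) = 41.0601
  k=2: S(2,0) = 47.9865; S(2,1) = 43.2500; S(2,2) = 38.9810
  k=3: S(3,0) = 50.5459; S(3,1) = 45.5567; S(3,2) = 41.0601; S(3,3) = 37.0072
  k=4: S(4,0) = 53.2418; S(4,1) = 47.9865; S(4,2) = 43.2500; S(4,3) = 38.9810; S(4,4) = 35.1334
Terminal payoffs V(N, i) = max(S_T - K, 0):
  V(4,0) = 5.611775; V(4,1) = 0.356527; V(4,2) = 0.000000; V(4,3) = 0.000000; V(4,4) = 0.000000
Backward induction: V(k, i) = exp(-r*dt) * [p * V(k+1, i) + (1-p) * V(k+1, i+1)].
  V(3,0) = exp(-r*dt) * [p*5.611775 + (1-p)*0.356527] = 3.076379
  V(3,1) = exp(-r*dt) * [p*0.356527 + (1-p)*0.000000] = 0.184602
  V(3,2) = exp(-r*dt) * [p*0.000000 + (1-p)*0.000000] = 0.000000
  V(3,3) = exp(-r*dt) * [p*0.000000 + (1-p)*0.000000] = 0.000000
  V(2,0) = exp(-r*dt) * [p*3.076379 + (1-p)*0.184602] = 1.681279
  V(2,1) = exp(-r*dt) * [p*0.184602 + (1-p)*0.000000] = 0.095583
  V(2,2) = exp(-r*dt) * [p*0.000000 + (1-p)*0.000000] = 0.000000
  V(1,0) = exp(-r*dt) * [p*1.681279 + (1-p)*0.095583] = 0.916300
  V(1,1) = exp(-r*dt) * [p*0.095583 + (1-p)*0.000000] = 0.049491
  V(0,0) = exp(-r*dt) * [p*0.916300 + (1-p)*0.049491] = 0.498139

Answer: Price = V(0,0) = 0.4981


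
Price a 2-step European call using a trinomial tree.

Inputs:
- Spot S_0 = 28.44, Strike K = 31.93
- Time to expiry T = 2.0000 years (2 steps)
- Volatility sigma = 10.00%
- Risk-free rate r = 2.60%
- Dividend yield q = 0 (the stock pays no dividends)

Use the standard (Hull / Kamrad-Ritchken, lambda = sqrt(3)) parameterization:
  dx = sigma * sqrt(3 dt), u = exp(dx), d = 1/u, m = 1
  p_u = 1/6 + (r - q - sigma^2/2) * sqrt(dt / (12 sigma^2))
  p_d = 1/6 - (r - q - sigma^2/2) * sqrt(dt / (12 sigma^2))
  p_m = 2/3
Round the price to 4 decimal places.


Answer: Price = V(0,0) = 0.9495

Derivation:
dt = T/N = 1.000000; dx = sigma*sqrt(3*dt) = 0.173205
u = exp(dx) = 1.189110; d = 1/u = 0.840965
p_u = 0.227288, p_m = 0.666667, p_d = 0.106045
Discount per step: exp(-r*dt) = 0.974335
Stock lattice S(k, j) with j the centered position index:
  k=0: S(0,+0) = 28.4400
  k=1: S(1,-1) = 23.9170; S(1,+0) = 28.4400; S(1,+1) = 33.8183
  k=2: S(2,-2) = 20.1134; S(2,-1) = 23.9170; S(2,+0) = 28.4400; S(2,+1) = 33.8183; S(2,+2) = 40.2137
Terminal payoffs V(N, j) = max(S_T - K, 0):
  V(2,-2) = 0.000000; V(2,-1) = 0.000000; V(2,+0) = 0.000000; V(2,+1) = 1.888287; V(2,+2) = 8.283661
Backward induction: V(k, j) = exp(-r*dt) * [p_u * V(k+1, j+1) + p_m * V(k+1, j) + p_d * V(k+1, j-1)]
  V(1,-1) = exp(-r*dt) * [p_u*0.000000 + p_m*0.000000 + p_d*0.000000] = 0.000000
  V(1,+0) = exp(-r*dt) * [p_u*1.888287 + p_m*0.000000 + p_d*0.000000] = 0.418171
  V(1,+1) = exp(-r*dt) * [p_u*8.283661 + p_m*1.888287 + p_d*0.000000] = 3.061008
  V(0,+0) = exp(-r*dt) * [p_u*3.061008 + p_m*0.418171 + p_d*0.000000] = 0.949502


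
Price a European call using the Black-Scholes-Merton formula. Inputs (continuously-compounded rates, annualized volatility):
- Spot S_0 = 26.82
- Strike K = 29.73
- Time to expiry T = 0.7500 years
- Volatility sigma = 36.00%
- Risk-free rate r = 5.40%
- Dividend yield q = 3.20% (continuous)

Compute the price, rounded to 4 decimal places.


Answer: Price = 2.3356

Derivation:
d1 = (ln(S/K) + (r - q + 0.5*sigma^2) * T) / (sigma * sqrt(T)) = -0.12159240
d2 = d1 - sigma * sqrt(T) = -0.43336155
exp(-rT) = 0.96030916; exp(-qT) = 0.97628571
C = S_0 * exp(-qT) * N(d1) - K * exp(-rT) * N(d2)
N(d1) = 0.45161092; N(d2) = 0.33237607
C = 26.8200 * 0.97628571 * 0.45161092 - 29.7300 * 0.96030916 * 0.33237607 = 2.3356


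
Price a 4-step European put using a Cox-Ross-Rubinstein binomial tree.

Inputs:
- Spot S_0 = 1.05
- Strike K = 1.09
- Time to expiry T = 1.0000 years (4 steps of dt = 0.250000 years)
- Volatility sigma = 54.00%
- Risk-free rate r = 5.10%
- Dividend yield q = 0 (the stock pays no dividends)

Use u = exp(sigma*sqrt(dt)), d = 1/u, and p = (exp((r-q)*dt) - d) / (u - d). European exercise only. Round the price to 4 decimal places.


dt = T/N = 0.250000
u = exp(sigma*sqrt(dt)) = 1.309964; d = 1/u = 0.763379
p = (exp((r-q)*dt) - d) / (u - d) = 0.456383
Discount per step: exp(-r*dt) = 0.987331
Stock lattice S(k, i) with i counting down-moves:
  k=0: S(0,0) = 1.0500
  k=1: S(1,0) = 1.3755; S(1,1) = 0.8015
  k=2: S(2,0) = 1.8018; S(2,1) = 1.0500; S(2,2) = 0.6119
  k=3: S(3,0) = 2.3603; S(3,1) = 1.3755; S(3,2) = 0.8015; S(3,3) = 0.4671
  k=4: S(4,0) = 3.0919; S(4,1) = 1.8018; S(4,2) = 1.0500; S(4,3) = 0.6119; S(4,4) = 0.3566
Terminal payoffs V(N, i) = max(K - S_T, 0):
  V(4,0) = 0.000000; V(4,1) = 0.000000; V(4,2) = 0.040000; V(4,3) = 0.478114; V(4,4) = 0.733425
Backward induction: V(k, i) = exp(-r*dt) * [p * V(k+1, i) + (1-p) * V(k+1, i+1)].
  V(3,0) = exp(-r*dt) * [p*0.000000 + (1-p)*0.000000] = 0.000000
  V(3,1) = exp(-r*dt) * [p*0.000000 + (1-p)*0.040000] = 0.021469
  V(3,2) = exp(-r*dt) * [p*0.040000 + (1-p)*0.478114] = 0.274642
  V(3,3) = exp(-r*dt) * [p*0.478114 + (1-p)*0.733425] = 0.609090
  V(2,0) = exp(-r*dt) * [p*0.000000 + (1-p)*0.021469] = 0.011523
  V(2,1) = exp(-r*dt) * [p*0.021469 + (1-p)*0.274642] = 0.157083
  V(2,2) = exp(-r*dt) * [p*0.274642 + (1-p)*0.609090] = 0.450671
  V(1,0) = exp(-r*dt) * [p*0.011523 + (1-p)*0.157083] = 0.089503
  V(1,1) = exp(-r*dt) * [p*0.157083 + (1-p)*0.450671] = 0.312670
  V(0,0) = exp(-r*dt) * [p*0.089503 + (1-p)*0.312670] = 0.208150

Answer: Price = V(0,0) = 0.2081


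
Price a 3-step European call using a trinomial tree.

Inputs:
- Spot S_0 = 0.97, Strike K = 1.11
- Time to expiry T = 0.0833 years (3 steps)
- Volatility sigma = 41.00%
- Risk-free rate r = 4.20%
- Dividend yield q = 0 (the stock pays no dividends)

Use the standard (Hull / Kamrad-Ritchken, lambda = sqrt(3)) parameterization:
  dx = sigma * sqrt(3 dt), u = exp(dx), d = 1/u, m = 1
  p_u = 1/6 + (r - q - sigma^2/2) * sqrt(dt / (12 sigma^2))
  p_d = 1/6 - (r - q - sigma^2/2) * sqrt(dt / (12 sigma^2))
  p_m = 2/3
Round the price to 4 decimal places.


dt = T/N = 0.027767; dx = sigma*sqrt(3*dt) = 0.118333
u = exp(dx) = 1.125619; d = 1/u = 0.888400
p_u = 0.161733, p_m = 0.666667, p_d = 0.171600
Discount per step: exp(-r*dt) = 0.998834
Stock lattice S(k, j) with j the centered position index:
  k=0: S(0,+0) = 0.9700
  k=1: S(1,-1) = 0.8617; S(1,+0) = 0.9700; S(1,+1) = 1.0919
  k=2: S(2,-2) = 0.7656; S(2,-1) = 0.8617; S(2,+0) = 0.9700; S(2,+1) = 1.0919; S(2,+2) = 1.2290
  k=3: S(3,-3) = 0.6801; S(3,-2) = 0.7656; S(3,-1) = 0.8617; S(3,+0) = 0.9700; S(3,+1) = 1.0919; S(3,+2) = 1.2290; S(3,+3) = 1.3834
Terminal payoffs V(N, j) = max(S_T - K, 0):
  V(3,-3) = 0.000000; V(3,-2) = 0.000000; V(3,-1) = 0.000000; V(3,+0) = 0.000000; V(3,+1) = 0.000000; V(3,+2) = 0.119008; V(3,+3) = 0.273394
Backward induction: V(k, j) = exp(-r*dt) * [p_u * V(k+1, j+1) + p_m * V(k+1, j) + p_d * V(k+1, j-1)]
  V(2,-2) = exp(-r*dt) * [p_u*0.000000 + p_m*0.000000 + p_d*0.000000] = 0.000000
  V(2,-1) = exp(-r*dt) * [p_u*0.000000 + p_m*0.000000 + p_d*0.000000] = 0.000000
  V(2,+0) = exp(-r*dt) * [p_u*0.000000 + p_m*0.000000 + p_d*0.000000] = 0.000000
  V(2,+1) = exp(-r*dt) * [p_u*0.119008 + p_m*0.000000 + p_d*0.000000] = 0.019225
  V(2,+2) = exp(-r*dt) * [p_u*0.273394 + p_m*0.119008 + p_d*0.000000] = 0.123411
  V(1,-1) = exp(-r*dt) * [p_u*0.000000 + p_m*0.000000 + p_d*0.000000] = 0.000000
  V(1,+0) = exp(-r*dt) * [p_u*0.019225 + p_m*0.000000 + p_d*0.000000] = 0.003106
  V(1,+1) = exp(-r*dt) * [p_u*0.123411 + p_m*0.019225 + p_d*0.000000] = 0.032738
  V(0,+0) = exp(-r*dt) * [p_u*0.032738 + p_m*0.003106 + p_d*0.000000] = 0.007357

Answer: Price = V(0,0) = 0.0074


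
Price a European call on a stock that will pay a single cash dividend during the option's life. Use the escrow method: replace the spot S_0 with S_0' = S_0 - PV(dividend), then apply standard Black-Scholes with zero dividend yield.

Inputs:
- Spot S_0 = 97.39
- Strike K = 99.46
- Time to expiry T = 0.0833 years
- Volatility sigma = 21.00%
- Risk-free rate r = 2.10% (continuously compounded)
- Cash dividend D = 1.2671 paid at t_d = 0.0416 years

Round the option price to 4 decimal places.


PV(D) = D * exp(-r * t_d) = 1.2671 * 0.99912678 = 1.26599354
S_0' = S_0 - PV(D) = 97.3900 - 1.26599354 = 96.12400646
d1 = (ln(S_0'/K) + (r + sigma^2/2)*T) / (sigma*sqrt(T)) = -0.50372169
d2 = d1 - sigma*sqrt(T) = -0.56433134
exp(-rT) = 0.99825223
N(d1) = 0.30722848; N(d2) = 0.28626433
C = S_0' * N(d1) - K * exp(-rT) * N(d2) = 96.12400646 * 0.30722848 - 99.4600 * 0.99825223 * 0.28626433 = 1.1099

Answer: Price = 1.1099


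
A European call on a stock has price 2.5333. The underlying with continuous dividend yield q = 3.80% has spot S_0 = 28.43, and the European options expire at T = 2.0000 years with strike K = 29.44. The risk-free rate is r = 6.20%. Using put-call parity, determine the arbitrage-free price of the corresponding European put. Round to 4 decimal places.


Answer: Put price = 2.1906

Derivation:
Put-call parity: C - P = S_0 * exp(-qT) - K * exp(-rT).
S_0 * exp(-qT) = 28.4300 * 0.92681621 = 26.34938475
K * exp(-rT) = 29.4400 * 0.88337984 = 26.00670252
P = C - S*exp(-qT) + K*exp(-rT)
P = 2.5333 - 26.34938475 + 26.00670252 = 2.1906


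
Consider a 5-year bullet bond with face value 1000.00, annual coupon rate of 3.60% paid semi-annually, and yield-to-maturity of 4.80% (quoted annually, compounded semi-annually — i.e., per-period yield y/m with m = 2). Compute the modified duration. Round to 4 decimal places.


Answer: Modified duration = 4.4995

Derivation:
Coupon per period c = face * coupon_rate / m = 18.000000
Periods per year m = 2; per-period yield y/m = 0.024000
Number of cashflows N = 10
Cashflows (t years, CF_t, discount factor 1/(1+y/m)^(m*t), PV):
  t = 0.5000: CF_t = 18.000000, DF = 0.976562, PV = 17.578125
  t = 1.0000: CF_t = 18.000000, DF = 0.953674, PV = 17.166138
  t = 1.5000: CF_t = 18.000000, DF = 0.931323, PV = 16.763806
  t = 2.0000: CF_t = 18.000000, DF = 0.909495, PV = 16.370905
  t = 2.5000: CF_t = 18.000000, DF = 0.888178, PV = 15.987212
  t = 3.0000: CF_t = 18.000000, DF = 0.867362, PV = 15.612511
  t = 3.5000: CF_t = 18.000000, DF = 0.847033, PV = 15.246593
  t = 4.0000: CF_t = 18.000000, DF = 0.827181, PV = 14.889251
  t = 4.5000: CF_t = 18.000000, DF = 0.807794, PV = 14.540284
  t = 5.0000: CF_t = 1018.000000, DF = 0.788861, PV = 803.060402
Price P = sum_t PV_t = 947.215226
First compute Macaulay numerator sum_t t * PV_t:
  t * PV_t at t = 0.5000: 8.789062
  t * PV_t at t = 1.0000: 17.166138
  t * PV_t at t = 1.5000: 25.145710
  t * PV_t at t = 2.0000: 32.741809
  t * PV_t at t = 2.5000: 39.968029
  t * PV_t at t = 3.0000: 46.837534
  t * PV_t at t = 3.5000: 53.363076
  t * PV_t at t = 4.0000: 59.557004
  t * PV_t at t = 4.5000: 65.431279
  t * PV_t at t = 5.0000: 4015.302008
Macaulay duration D = 4364.301648 / 947.215226 = 4.607508
Modified duration = D / (1 + y/m) = 4.607508 / (1 + 0.024000) = 4.499519


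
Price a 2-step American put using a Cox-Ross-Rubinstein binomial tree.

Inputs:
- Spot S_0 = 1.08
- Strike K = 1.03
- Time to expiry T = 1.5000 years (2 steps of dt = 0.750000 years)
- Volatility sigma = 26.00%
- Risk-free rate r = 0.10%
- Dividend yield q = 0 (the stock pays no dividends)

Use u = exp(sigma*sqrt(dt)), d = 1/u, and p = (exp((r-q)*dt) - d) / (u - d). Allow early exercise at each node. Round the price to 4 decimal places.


dt = T/N = 0.750000
u = exp(sigma*sqrt(dt)) = 1.252531; d = 1/u = 0.798383
p = (exp((r-q)*dt) - d) / (u - d) = 0.445597
Discount per step: exp(-r*dt) = 0.999250
Stock lattice S(k, i) with i counting down-moves:
  k=0: S(0,0) = 1.0800
  k=1: S(1,0) = 1.3527; S(1,1) = 0.8623
  k=2: S(2,0) = 1.6943; S(2,1) = 1.0800; S(2,2) = 0.6884
Terminal payoffs V(N, i) = max(K - S_T, 0):
  V(2,0) = 0.000000; V(2,1) = 0.000000; V(2,2) = 0.341591
Backward induction: V(k, i) = exp(-r*dt) * [p * V(k+1, i) + (1-p) * V(k+1, i+1)]; then take max(V_cont, immediate exercise) for American.
  V(1,0) = exp(-r*dt) * [p*0.000000 + (1-p)*0.000000] = 0.000000; exercise = 0.000000; V(1,0) = max -> 0.000000
  V(1,1) = exp(-r*dt) * [p*0.000000 + (1-p)*0.341591] = 0.189237; exercise = 0.167746; V(1,1) = max -> 0.189237
  V(0,0) = exp(-r*dt) * [p*0.000000 + (1-p)*0.189237] = 0.104835; exercise = 0.000000; V(0,0) = max -> 0.104835

Answer: Price = V(0,0) = 0.1048


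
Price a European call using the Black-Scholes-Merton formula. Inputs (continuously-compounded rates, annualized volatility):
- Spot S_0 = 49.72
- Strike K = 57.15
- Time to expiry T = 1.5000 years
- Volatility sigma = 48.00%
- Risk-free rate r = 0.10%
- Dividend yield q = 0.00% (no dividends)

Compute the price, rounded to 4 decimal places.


Answer: Price = 8.9990

Derivation:
d1 = (ln(S/K) + (r - q + 0.5*sigma^2) * T) / (sigma * sqrt(T)) = 0.05958363
d2 = d1 - sigma * sqrt(T) = -0.52829391
exp(-rT) = 0.99850112; exp(-qT) = 1.00000000
C = S_0 * exp(-qT) * N(d1) - K * exp(-rT) * N(d2)
N(d1) = 0.52375637; N(d2) = 0.29864768
C = 49.7200 * 1.00000000 * 0.52375637 - 57.1500 * 0.99850112 * 0.29864768 = 8.9990


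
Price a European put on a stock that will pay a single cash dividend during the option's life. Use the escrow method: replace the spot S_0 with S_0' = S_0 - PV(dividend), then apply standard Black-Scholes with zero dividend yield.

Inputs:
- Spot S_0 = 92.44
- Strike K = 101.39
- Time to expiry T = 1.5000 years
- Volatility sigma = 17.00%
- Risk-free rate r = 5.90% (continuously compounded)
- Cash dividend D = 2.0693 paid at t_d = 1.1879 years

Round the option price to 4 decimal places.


PV(D) = D * exp(-r * t_d) = 2.0693 * 0.93231354 = 1.92923642
S_0' = S_0 - PV(D) = 92.4400 - 1.92923642 = 90.51076358
d1 = (ln(S_0'/K) + (r + sigma^2/2)*T) / (sigma*sqrt(T)) = -0.01599703
d2 = d1 - sigma*sqrt(T) = -0.22420366
exp(-rT) = 0.91530311
N(-d1) = 0.50638162; N(-d2) = 0.58870058
P = K * exp(-rT) * N(-d2) - S_0' * N(-d1) = 101.3900 * 0.91530311 * 0.58870058 - 90.51076358 * 0.50638162 = 8.7999

Answer: Price = 8.7999


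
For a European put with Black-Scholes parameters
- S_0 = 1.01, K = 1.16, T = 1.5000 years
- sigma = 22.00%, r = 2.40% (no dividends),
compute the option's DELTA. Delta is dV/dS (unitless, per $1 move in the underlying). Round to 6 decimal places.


d1 = -0.2455786945; d2 = -0.5150225662
phi(d1) = 0.3870919641; exp(-qT) = 1.0000000000; exp(-rT) = 0.9646402935
N(-d1) = 0.5969958082
Delta = -exp(-qT) * N(-d1) = -1.0000000000 * 0.5969958082 = -0.596996

Answer: Delta = -0.596996


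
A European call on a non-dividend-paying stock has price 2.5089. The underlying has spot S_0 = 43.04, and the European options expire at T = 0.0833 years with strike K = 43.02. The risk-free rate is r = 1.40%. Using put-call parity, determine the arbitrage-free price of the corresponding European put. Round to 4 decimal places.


Answer: Put price = 2.4388

Derivation:
Put-call parity: C - P = S_0 * exp(-qT) - K * exp(-rT).
S_0 * exp(-qT) = 43.0400 * 1.00000000 = 43.04000000
K * exp(-rT) = 43.0200 * 0.99883448 = 42.96985932
P = C - S*exp(-qT) + K*exp(-rT)
P = 2.5089 - 43.04000000 + 42.96985932 = 2.4388


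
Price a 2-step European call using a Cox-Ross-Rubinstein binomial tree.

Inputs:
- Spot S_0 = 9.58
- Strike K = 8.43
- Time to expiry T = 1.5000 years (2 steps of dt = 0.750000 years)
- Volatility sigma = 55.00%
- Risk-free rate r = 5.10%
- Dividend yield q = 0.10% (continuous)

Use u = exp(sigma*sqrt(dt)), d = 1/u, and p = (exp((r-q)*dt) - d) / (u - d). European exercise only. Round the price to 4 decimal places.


dt = T/N = 0.750000
u = exp(sigma*sqrt(dt)) = 1.610128; d = 1/u = 0.621068
p = (exp((r-q)*dt) - d) / (u - d) = 0.421758
Discount per step: exp(-r*dt) = 0.962472
Stock lattice S(k, i) with i counting down-moves:
  k=0: S(0,0) = 9.5800
  k=1: S(1,0) = 15.4250; S(1,1) = 5.9498
  k=2: S(2,0) = 24.8363; S(2,1) = 9.5800; S(2,2) = 3.6953
Terminal payoffs V(N, i) = max(S_T - K, 0):
  V(2,0) = 16.406281; V(2,1) = 1.150000; V(2,2) = 0.000000
Backward induction: V(k, i) = exp(-r*dt) * [p * V(k+1, i) + (1-p) * V(k+1, i+1)].
  V(1,0) = exp(-r*dt) * [p*16.406281 + (1-p)*1.150000] = 7.299825
  V(1,1) = exp(-r*dt) * [p*1.150000 + (1-p)*0.000000] = 0.466819
  V(0,0) = exp(-r*dt) * [p*7.299825 + (1-p)*0.466819] = 3.223022

Answer: Price = V(0,0) = 3.2230


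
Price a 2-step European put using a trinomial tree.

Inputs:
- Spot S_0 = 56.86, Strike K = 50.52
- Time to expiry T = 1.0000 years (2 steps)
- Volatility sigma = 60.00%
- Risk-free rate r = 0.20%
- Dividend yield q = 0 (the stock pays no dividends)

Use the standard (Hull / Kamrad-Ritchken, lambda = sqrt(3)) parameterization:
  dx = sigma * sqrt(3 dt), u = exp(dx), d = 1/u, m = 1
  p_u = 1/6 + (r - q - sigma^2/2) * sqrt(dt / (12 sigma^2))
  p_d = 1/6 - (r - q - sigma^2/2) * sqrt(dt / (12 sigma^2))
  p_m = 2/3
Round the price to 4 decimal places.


Answer: Price = V(0,0) = 8.9595

Derivation:
dt = T/N = 0.500000; dx = sigma*sqrt(3*dt) = 0.734847
u = exp(dx) = 2.085163; d = 1/u = 0.479579
p_u = 0.106110, p_m = 0.666667, p_d = 0.227223
Discount per step: exp(-r*dt) = 0.999000
Stock lattice S(k, j) with j the centered position index:
  k=0: S(0,+0) = 56.8600
  k=1: S(1,-1) = 27.2689; S(1,+0) = 56.8600; S(1,+1) = 118.5624
  k=2: S(2,-2) = 13.0776; S(2,-1) = 27.2689; S(2,+0) = 56.8600; S(2,+1) = 118.5624; S(2,+2) = 247.2218
Terminal payoffs V(N, j) = max(K - S_T, 0):
  V(2,-2) = 37.442434; V(2,-1) = 23.251146; V(2,+0) = 0.000000; V(2,+1) = 0.000000; V(2,+2) = 0.000000
Backward induction: V(k, j) = exp(-r*dt) * [p_u * V(k+1, j+1) + p_m * V(k+1, j) + p_d * V(k+1, j-1)]
  V(1,-1) = exp(-r*dt) * [p_u*0.000000 + p_m*23.251146 + p_d*37.442434] = 23.984568
  V(1,+0) = exp(-r*dt) * [p_u*0.000000 + p_m*0.000000 + p_d*23.251146] = 5.277926
  V(1,+1) = exp(-r*dt) * [p_u*0.000000 + p_m*0.000000 + p_d*0.000000] = 0.000000
  V(0,+0) = exp(-r*dt) * [p_u*0.000000 + p_m*5.277926 + p_d*23.984568] = 8.959511


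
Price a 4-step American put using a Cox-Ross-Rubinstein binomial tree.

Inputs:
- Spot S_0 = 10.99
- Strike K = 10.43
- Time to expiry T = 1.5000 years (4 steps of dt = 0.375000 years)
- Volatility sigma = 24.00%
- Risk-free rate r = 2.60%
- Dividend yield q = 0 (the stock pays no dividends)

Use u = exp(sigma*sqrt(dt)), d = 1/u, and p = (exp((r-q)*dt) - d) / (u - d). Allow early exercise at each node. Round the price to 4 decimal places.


Answer: Price = V(0,0) = 0.8294

Derivation:
dt = T/N = 0.375000
u = exp(sigma*sqrt(dt)) = 1.158319; d = 1/u = 0.863320
p = (exp((r-q)*dt) - d) / (u - d) = 0.496536
Discount per step: exp(-r*dt) = 0.990297
Stock lattice S(k, i) with i counting down-moves:
  k=0: S(0,0) = 10.9900
  k=1: S(1,0) = 12.7299; S(1,1) = 9.4879
  k=2: S(2,0) = 14.7453; S(2,1) = 10.9900; S(2,2) = 8.1911
  k=3: S(3,0) = 17.0798; S(3,1) = 12.7299; S(3,2) = 9.4879; S(3,3) = 7.0715
  k=4: S(4,0) = 19.7838; S(4,1) = 14.7453; S(4,2) = 10.9900; S(4,3) = 8.1911; S(4,4) = 6.1050
Terminal payoffs V(N, i) = max(K - S_T, 0):
  V(4,0) = 0.000000; V(4,1) = 0.000000; V(4,2) = 0.000000; V(4,3) = 2.238910; V(4,4) = 4.324999
Backward induction: V(k, i) = exp(-r*dt) * [p * V(k+1, i) + (1-p) * V(k+1, i+1)]; then take max(V_cont, immediate exercise) for American.
  V(3,0) = exp(-r*dt) * [p*0.000000 + (1-p)*0.000000] = 0.000000; exercise = 0.000000; V(3,0) = max -> 0.000000
  V(3,1) = exp(-r*dt) * [p*0.000000 + (1-p)*0.000000] = 0.000000; exercise = 0.000000; V(3,1) = max -> 0.000000
  V(3,2) = exp(-r*dt) * [p*0.000000 + (1-p)*2.238910] = 1.116273; exercise = 0.942109; V(3,2) = max -> 1.116273
  V(3,3) = exp(-r*dt) * [p*2.238910 + (1-p)*4.324999] = 3.257266; exercise = 3.358465; V(3,3) = max -> 3.358465
  V(2,0) = exp(-r*dt) * [p*0.000000 + (1-p)*0.000000] = 0.000000; exercise = 0.000000; V(2,0) = max -> 0.000000
  V(2,1) = exp(-r*dt) * [p*0.000000 + (1-p)*1.116273] = 0.556550; exercise = 0.000000; V(2,1) = max -> 0.556550
  V(2,2) = exp(-r*dt) * [p*1.116273 + (1-p)*3.358465] = 2.223351; exercise = 2.238910; V(2,2) = max -> 2.238910
  V(1,0) = exp(-r*dt) * [p*0.000000 + (1-p)*0.556550] = 0.277484; exercise = 0.000000; V(1,0) = max -> 0.277484
  V(1,1) = exp(-r*dt) * [p*0.556550 + (1-p)*2.238910] = 1.389939; exercise = 0.942109; V(1,1) = max -> 1.389939
  V(0,0) = exp(-r*dt) * [p*0.277484 + (1-p)*1.389939] = 0.829438; exercise = 0.000000; V(0,0) = max -> 0.829438


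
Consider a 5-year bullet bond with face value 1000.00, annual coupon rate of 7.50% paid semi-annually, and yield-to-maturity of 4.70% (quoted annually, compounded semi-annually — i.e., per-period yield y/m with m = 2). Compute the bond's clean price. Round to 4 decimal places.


Answer: Price = 1123.4841

Derivation:
Coupon per period c = face * coupon_rate / m = 37.500000
Periods per year m = 2; per-period yield y/m = 0.023500
Number of cashflows N = 10
Cashflows (t years, CF_t, discount factor 1/(1+y/m)^(m*t), PV):
  t = 0.5000: CF_t = 37.500000, DF = 0.977040, PV = 36.638984
  t = 1.0000: CF_t = 37.500000, DF = 0.954606, PV = 35.797737
  t = 1.5000: CF_t = 37.500000, DF = 0.932688, PV = 34.975806
  t = 2.0000: CF_t = 37.500000, DF = 0.911273, PV = 34.172746
  t = 2.5000: CF_t = 37.500000, DF = 0.890350, PV = 33.388125
  t = 3.0000: CF_t = 37.500000, DF = 0.869907, PV = 32.621519
  t = 3.5000: CF_t = 37.500000, DF = 0.849934, PV = 31.872515
  t = 4.0000: CF_t = 37.500000, DF = 0.830419, PV = 31.140709
  t = 4.5000: CF_t = 37.500000, DF = 0.811352, PV = 30.425705
  t = 5.0000: CF_t = 1037.500000, DF = 0.792723, PV = 822.450247
Price P = sum_t PV_t = 1123.484093


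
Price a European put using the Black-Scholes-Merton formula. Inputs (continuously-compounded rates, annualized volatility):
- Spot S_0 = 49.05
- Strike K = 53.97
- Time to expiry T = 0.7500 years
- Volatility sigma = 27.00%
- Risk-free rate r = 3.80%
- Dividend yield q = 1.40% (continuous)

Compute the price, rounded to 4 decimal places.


Answer: Price = 6.9127

Derivation:
d1 = (ln(S/K) + (r - q + 0.5*sigma^2) * T) / (sigma * sqrt(T)) = -0.21490538
d2 = d1 - sigma * sqrt(T) = -0.44873224
exp(-rT) = 0.97190229; exp(-qT) = 0.98955493
P = K * exp(-rT) * N(-d2) - S_0 * exp(-qT) * N(-d1)
N(-d1) = 0.58507946; N(-d2) = 0.67318759
P = 53.9700 * 0.97190229 * 0.67318759 - 49.0500 * 0.98955493 * 0.58507946 = 6.9127


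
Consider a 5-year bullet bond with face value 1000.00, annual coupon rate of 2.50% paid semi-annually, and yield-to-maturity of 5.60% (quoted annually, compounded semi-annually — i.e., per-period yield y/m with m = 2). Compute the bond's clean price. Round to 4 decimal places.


Coupon per period c = face * coupon_rate / m = 12.500000
Periods per year m = 2; per-period yield y/m = 0.028000
Number of cashflows N = 10
Cashflows (t years, CF_t, discount factor 1/(1+y/m)^(m*t), PV):
  t = 0.5000: CF_t = 12.500000, DF = 0.972763, PV = 12.159533
  t = 1.0000: CF_t = 12.500000, DF = 0.946267, PV = 11.828340
  t = 1.5000: CF_t = 12.500000, DF = 0.920493, PV = 11.506167
  t = 2.0000: CF_t = 12.500000, DF = 0.895422, PV = 11.192769
  t = 2.5000: CF_t = 12.500000, DF = 0.871033, PV = 10.887908
  t = 3.0000: CF_t = 12.500000, DF = 0.847308, PV = 10.591350
  t = 3.5000: CF_t = 12.500000, DF = 0.824230, PV = 10.302870
  t = 4.0000: CF_t = 12.500000, DF = 0.801780, PV = 10.022247
  t = 4.5000: CF_t = 12.500000, DF = 0.779941, PV = 9.749267
  t = 5.0000: CF_t = 1012.500000, DF = 0.758698, PV = 768.181573
Price P = sum_t PV_t = 866.422024

Answer: Price = 866.4220


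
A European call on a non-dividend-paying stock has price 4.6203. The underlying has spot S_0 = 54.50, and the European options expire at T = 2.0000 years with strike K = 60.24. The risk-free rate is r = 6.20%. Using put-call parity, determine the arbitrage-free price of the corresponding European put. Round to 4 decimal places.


Answer: Put price = 3.3351

Derivation:
Put-call parity: C - P = S_0 * exp(-qT) - K * exp(-rT).
S_0 * exp(-qT) = 54.5000 * 1.00000000 = 54.50000000
K * exp(-rT) = 60.2400 * 0.88337984 = 53.21480161
P = C - S*exp(-qT) + K*exp(-rT)
P = 4.6203 - 54.50000000 + 53.21480161 = 3.3351


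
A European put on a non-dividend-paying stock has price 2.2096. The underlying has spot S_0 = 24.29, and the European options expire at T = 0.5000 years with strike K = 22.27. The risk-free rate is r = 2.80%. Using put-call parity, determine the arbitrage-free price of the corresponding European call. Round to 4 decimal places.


Put-call parity: C - P = S_0 * exp(-qT) - K * exp(-rT).
S_0 * exp(-qT) = 24.2900 * 1.00000000 = 24.29000000
K * exp(-rT) = 22.2700 * 0.98609754 = 21.96039231
C = P + S*exp(-qT) - K*exp(-rT)
C = 2.2096 + 24.29000000 - 21.96039231 = 4.5392

Answer: Call price = 4.5392


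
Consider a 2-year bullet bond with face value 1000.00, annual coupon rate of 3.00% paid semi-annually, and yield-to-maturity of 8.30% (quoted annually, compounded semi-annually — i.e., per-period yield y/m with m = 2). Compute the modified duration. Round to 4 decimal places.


Answer: Modified duration = 1.8756

Derivation:
Coupon per period c = face * coupon_rate / m = 15.000000
Periods per year m = 2; per-period yield y/m = 0.041500
Number of cashflows N = 4
Cashflows (t years, CF_t, discount factor 1/(1+y/m)^(m*t), PV):
  t = 0.5000: CF_t = 15.000000, DF = 0.960154, PV = 14.402304
  t = 1.0000: CF_t = 15.000000, DF = 0.921895, PV = 13.828425
  t = 1.5000: CF_t = 15.000000, DF = 0.885161, PV = 13.277412
  t = 2.0000: CF_t = 1015.000000, DF = 0.849890, PV = 862.638715
Price P = sum_t PV_t = 904.146856
First compute Macaulay numerator sum_t t * PV_t:
  t * PV_t at t = 0.5000: 7.201152
  t * PV_t at t = 1.0000: 13.828425
  t * PV_t at t = 1.5000: 19.916118
  t * PV_t at t = 2.0000: 1725.277429
Macaulay duration D = 1766.223125 / 904.146856 = 1.953469
Modified duration = D / (1 + y/m) = 1.953469 / (1 + 0.041500) = 1.875631
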